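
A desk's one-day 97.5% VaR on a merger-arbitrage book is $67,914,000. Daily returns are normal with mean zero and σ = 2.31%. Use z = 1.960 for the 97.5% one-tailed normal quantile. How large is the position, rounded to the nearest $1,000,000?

$1,500,000,000

VaR as a fraction of value: z·σ = 1.960 × 2.31% = 4.5276%.
Position = $67,914,000 / 0.045276 = $1,500,000,000.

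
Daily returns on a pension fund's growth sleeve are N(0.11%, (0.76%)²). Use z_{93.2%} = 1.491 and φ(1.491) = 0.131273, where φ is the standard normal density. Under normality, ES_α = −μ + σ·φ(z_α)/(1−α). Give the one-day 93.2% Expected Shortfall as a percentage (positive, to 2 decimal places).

1.36%

Tail multiplier: φ(z)/(1−α) = 0.131273 / 0.068 = 1.930.
ES = −(0.11%) + 0.76% × 1.930 = 1.357%.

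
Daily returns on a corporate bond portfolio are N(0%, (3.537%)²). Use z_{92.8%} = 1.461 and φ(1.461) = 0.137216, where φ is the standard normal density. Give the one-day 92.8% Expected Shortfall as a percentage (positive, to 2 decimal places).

Tail multiplier: φ(z)/(1−α) = 0.137216 / 0.072 = 1.906.
ES = 3.537% × 1.906 = 6.742%.

6.74%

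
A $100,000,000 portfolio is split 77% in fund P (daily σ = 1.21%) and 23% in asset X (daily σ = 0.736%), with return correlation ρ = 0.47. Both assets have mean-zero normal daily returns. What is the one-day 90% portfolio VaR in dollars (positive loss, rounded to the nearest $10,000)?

$1,310,000

σ_p² = 0.77²·1.21² + 0.23²·0.736² + 2·0.47·0.77·0.23·1.21·0.736 = 1.0450 (%²).
σ_p = √1.0450 = 1.022%.
At 90%, z = 1.282.
VaR = 1.282 × 1.022% = 1.310%; on $100,000,000 that is $1,310,000.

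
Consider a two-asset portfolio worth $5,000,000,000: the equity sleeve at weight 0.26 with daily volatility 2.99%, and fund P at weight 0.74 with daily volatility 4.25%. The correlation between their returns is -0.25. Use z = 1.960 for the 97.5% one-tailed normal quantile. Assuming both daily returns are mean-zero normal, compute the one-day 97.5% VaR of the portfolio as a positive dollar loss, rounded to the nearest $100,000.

$298,400,000

σ_p² = 0.26²·2.99² + 0.74²·4.25² + 2·-0.25·0.26·0.74·2.99·4.25 = 9.2729 (%²).
σ_p = √9.2729 = 3.045%.
VaR = 1.960 × 3.045% = 5.968%; on $5,000,000,000 that is $298,400,000.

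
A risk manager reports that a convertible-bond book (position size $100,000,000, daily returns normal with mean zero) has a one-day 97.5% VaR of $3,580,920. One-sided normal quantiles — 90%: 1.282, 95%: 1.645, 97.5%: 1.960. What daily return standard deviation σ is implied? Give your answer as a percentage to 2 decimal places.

VaR as a fraction: $3,580,920 / $100,000,000 = 3.581%.
σ = VaR / z = 3.581% / 1.960 = 1.827%.

1.83%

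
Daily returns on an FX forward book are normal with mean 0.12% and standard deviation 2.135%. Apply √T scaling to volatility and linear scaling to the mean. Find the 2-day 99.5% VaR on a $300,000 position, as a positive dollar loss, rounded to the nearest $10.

At 99.5%, z = 2.576.
σ_{2d} = 2.135% × √2 = 3.019%; μ_{2d} = 2 × 0.12% = 0.240%.
VaR = −(0.240%) + 2.576 × 3.019% = 7.537%.
On $300,000: 0.07537 × $300,000 = $22,611.

$22,610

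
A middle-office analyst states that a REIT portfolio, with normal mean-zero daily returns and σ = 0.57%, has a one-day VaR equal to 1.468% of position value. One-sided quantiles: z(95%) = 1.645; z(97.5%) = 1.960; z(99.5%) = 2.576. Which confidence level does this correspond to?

Implied z = VaR/σ = 1.468 / 0.57 = 2.575.
This matches z(99.5%) = 2.576.

99.5%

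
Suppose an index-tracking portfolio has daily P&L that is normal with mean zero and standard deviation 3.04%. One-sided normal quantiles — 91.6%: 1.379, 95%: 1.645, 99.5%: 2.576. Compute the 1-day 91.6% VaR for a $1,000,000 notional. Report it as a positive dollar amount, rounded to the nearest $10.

$41,920

VaR = z·σ = 1.379 × 3.04% = 4.192%.
On $1,000,000: 0.04192 × $1,000,000 = $41,920.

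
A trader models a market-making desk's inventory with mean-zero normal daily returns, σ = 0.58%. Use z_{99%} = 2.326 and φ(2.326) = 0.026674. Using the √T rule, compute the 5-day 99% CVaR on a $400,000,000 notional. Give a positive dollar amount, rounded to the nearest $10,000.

$13,840,000

σ_{5d} = 0.58% × √5 = 1.297%.
ES multiplier = φ(z)/(1−α) = 0.026674/0.01 = 2.667.
ES = 1.297% × 2.667 = 3.459%; on $400,000,000: $13,836,000.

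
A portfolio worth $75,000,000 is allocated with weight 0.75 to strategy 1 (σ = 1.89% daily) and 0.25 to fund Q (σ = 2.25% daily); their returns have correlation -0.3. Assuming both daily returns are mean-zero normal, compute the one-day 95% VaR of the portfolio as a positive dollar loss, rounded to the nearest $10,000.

$1,680,000

σ_p² = 0.75²·1.89² + 0.25²·2.25² + 2·-0.3·0.75·0.25·1.89·2.25 = 1.8473 (%²).
σ_p = √1.8473 = 1.359%.
At 95%, z = 1.645.
VaR = 1.645 × 1.359% = 2.236%; on $75,000,000 that is $1,677,000.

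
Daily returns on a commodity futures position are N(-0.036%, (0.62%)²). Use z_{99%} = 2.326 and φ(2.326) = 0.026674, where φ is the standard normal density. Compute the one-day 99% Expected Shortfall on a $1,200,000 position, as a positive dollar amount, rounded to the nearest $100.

Tail multiplier: φ(z)/(1−α) = 0.026674 / 0.01 = 2.667.
ES = −(-0.036%) + 0.62% × 2.667 = 1.690%.
On $1,200,000: 0.01690 × $1,200,000 = $20,280.

$20,300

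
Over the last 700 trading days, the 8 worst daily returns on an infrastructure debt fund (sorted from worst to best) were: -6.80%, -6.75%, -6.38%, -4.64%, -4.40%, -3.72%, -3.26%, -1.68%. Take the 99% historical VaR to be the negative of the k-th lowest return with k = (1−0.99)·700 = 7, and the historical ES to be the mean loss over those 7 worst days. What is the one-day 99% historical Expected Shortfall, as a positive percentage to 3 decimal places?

The 7 worst returns sum to -35.95%.
ES = −(-35.95%) / 7 = 5.1357…% ≈ 5.136%.

5.136%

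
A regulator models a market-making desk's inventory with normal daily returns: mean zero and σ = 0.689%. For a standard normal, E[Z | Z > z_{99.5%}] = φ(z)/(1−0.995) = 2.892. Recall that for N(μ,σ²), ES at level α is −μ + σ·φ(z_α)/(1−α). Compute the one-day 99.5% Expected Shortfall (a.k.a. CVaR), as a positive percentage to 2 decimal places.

ES = 0.689% × 2.892 = 1.993%.

1.99%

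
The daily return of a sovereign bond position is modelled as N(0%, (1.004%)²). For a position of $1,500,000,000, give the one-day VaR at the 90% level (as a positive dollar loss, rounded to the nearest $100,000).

$19,300,000

At 90% one-sided, z = 1.282.
VaR = z·σ = 1.282 × 1.004% = 1.287%.
On $1,500,000,000: 0.01287 × $1,500,000,000 = $19,305,000.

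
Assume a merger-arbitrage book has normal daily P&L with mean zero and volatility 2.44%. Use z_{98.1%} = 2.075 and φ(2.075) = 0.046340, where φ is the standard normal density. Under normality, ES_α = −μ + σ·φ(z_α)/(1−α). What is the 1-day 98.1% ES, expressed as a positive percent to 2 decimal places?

Tail multiplier: φ(z)/(1−α) = 0.046340 / 0.019 = 2.439.
ES = 2.44% × 2.439 = 5.951%.

5.95%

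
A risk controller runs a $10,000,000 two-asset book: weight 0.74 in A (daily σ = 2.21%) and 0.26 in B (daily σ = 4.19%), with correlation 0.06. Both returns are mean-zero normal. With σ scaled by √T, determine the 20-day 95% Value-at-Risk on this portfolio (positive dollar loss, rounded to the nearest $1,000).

σ_p = √(0.74²·2.21² + 0.26²·4.19² + 2·0.06·0.74·0.26·2.21·4.19) = 2.019%.
σ_{20d} = 2.019% × √20 = 9.029%.
z(95%) = 1.645.
VaR = 1.645 × 9.029% = 14.853%; on $10,000,000 that is $1,485,300.

$1,485,000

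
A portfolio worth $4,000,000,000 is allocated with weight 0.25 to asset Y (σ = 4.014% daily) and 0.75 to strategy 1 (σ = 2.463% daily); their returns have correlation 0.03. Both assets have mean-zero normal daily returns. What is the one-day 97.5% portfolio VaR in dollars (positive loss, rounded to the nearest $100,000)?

σ_p² = 0.25²·4.014² + 0.75²·2.463² + 2·0.03·0.25·0.75·4.014·2.463 = 4.5306 (%²).
σ_p = √4.5306 = 2.129%.
At 97.5%, z = 1.960.
VaR = 1.960 × 2.129% = 4.173%; on $4,000,000,000 that is $166,920,000.

$166,900,000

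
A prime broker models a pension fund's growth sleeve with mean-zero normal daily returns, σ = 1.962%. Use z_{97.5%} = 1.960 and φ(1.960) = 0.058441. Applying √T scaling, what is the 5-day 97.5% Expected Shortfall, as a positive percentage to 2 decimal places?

σ_{5d} = 1.962% × √5 = 4.387%.
ES multiplier = φ(z)/(1−α) = 0.058441/0.025 = 2.338.
ES = 4.387% × 2.338 = 10.257%.

10.26%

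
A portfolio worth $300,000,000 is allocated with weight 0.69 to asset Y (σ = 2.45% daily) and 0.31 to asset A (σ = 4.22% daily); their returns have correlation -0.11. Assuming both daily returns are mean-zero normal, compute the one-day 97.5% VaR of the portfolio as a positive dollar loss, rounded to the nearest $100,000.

$11,900,000

σ_p² = 0.69²·2.45² + 0.31²·4.22² + 2·-0.11·0.69·0.31·2.45·4.22 = 4.0826 (%²).
σ_p = √4.0826 = 2.021%.
At 97.5%, z = 1.960.
VaR = 1.960 × 2.021% = 3.961%; on $300,000,000 that is $11,883,000.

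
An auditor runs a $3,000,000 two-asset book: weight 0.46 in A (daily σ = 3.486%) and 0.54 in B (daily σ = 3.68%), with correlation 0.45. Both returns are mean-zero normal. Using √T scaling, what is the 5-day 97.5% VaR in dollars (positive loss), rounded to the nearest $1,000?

σ_p = √(0.46²·3.486² + 0.54²·3.68² + 2·0.45·0.46·0.54·3.486·3.68) = 3.064%.
σ_{5d} = 3.064% × √5 = 6.851%.
z(97.5%) = 1.960.
VaR = 1.960 × 6.851% = 13.428%; on $3,000,000 that is $402,840.

$403,000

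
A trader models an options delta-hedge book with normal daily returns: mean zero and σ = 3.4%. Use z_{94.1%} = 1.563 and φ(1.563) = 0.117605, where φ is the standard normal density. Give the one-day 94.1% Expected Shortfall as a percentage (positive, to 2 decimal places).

Tail multiplier: φ(z)/(1−α) = 0.117605 / 0.059 = 1.993.
ES = 3.4% × 1.993 = 6.776%.

6.78%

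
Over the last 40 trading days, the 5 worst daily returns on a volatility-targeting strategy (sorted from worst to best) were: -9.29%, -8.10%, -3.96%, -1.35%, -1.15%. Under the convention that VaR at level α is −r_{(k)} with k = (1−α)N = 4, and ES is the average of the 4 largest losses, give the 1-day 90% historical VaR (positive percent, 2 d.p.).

k = 4; the 4th lowest return is -1.35%, so VaR = 1.35%.

1.35%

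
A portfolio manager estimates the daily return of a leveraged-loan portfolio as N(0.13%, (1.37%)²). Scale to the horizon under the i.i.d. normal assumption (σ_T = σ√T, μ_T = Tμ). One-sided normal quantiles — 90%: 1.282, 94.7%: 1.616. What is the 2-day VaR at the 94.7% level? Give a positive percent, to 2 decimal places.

σ_{2d} = 1.37% × √2 = 1.937%; μ_{2d} = 2 × 0.13% = 0.260%.
VaR = −(0.260%) + 1.616 × 1.937% = 2.870%.

2.87%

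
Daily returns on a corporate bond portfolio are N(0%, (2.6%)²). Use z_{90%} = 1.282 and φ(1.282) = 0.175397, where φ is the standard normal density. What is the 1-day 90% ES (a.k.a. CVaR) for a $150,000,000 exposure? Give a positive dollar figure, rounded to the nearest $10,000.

$6,840,000

Tail multiplier: φ(z)/(1−α) = 0.175397 / 0.1 = 1.754.
ES = 2.6% × 1.754 = 4.560%.
On $150,000,000: 0.04560 × $150,000,000 = $6,840,000.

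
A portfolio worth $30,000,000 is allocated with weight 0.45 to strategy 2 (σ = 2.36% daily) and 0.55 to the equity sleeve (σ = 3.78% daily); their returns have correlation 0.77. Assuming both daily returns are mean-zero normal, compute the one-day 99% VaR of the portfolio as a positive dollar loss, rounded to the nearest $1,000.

$2,076,000

σ_p² = 0.45²·2.36² + 0.55²·3.78² + 2·0.77·0.45·0.55·2.36·3.78 = 8.8502 (%²).
σ_p = √8.8502 = 2.975%.
At 99%, z = 2.326.
VaR = 2.326 × 2.975% = 6.920%; on $30,000,000 that is $2,076,000.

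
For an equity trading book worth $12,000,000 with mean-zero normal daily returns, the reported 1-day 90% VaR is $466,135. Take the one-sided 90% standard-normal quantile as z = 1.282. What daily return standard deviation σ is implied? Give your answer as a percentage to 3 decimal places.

3.030%

VaR as a fraction: $466,135 / $12,000,000 = 3.884%.
σ = VaR / z = 3.884% / 1.282 = 3.030%.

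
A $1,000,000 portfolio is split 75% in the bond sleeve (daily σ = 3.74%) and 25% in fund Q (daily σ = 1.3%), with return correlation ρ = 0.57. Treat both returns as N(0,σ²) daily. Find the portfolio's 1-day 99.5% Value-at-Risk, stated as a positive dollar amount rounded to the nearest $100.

$77,300

σ_p² = 0.75²·3.74² + 0.25²·1.3² + 2·0.57·0.75·0.25·3.74·1.3 = 9.0129 (%²).
σ_p = √9.0129 = 3.002%.
At 99.5%, z = 2.576.
VaR = 2.576 × 3.002% = 7.733%; on $1,000,000 that is $77,330.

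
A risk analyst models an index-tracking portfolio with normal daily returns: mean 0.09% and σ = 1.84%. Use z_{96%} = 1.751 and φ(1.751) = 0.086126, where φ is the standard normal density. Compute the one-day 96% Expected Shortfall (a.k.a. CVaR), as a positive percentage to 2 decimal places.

Tail multiplier: φ(z)/(1−α) = 0.086126 / 0.04 = 2.153.
ES = −(0.09%) + 1.84% × 2.153 = 3.872%.

3.87%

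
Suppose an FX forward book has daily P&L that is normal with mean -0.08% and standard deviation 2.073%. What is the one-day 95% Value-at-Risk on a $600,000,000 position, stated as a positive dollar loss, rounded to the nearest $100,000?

At 95% one-sided, z = 1.645.
VaR = −μ + z·σ = −(-0.08%) + 1.645 × 2.073% = 3.490%.
On $600,000,000: 0.03490 × $600,000,000 = $20,940,000.

$20,900,000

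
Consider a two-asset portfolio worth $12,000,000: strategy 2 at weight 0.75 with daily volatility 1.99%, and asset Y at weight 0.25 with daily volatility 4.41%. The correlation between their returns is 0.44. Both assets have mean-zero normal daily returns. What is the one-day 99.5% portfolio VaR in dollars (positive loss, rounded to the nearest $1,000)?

$684,000

σ_p² = 0.75²·1.99² + 0.25²·4.41² + 2·0.44·0.75·0.25·1.99·4.41 = 4.8911 (%²).
σ_p = √4.8911 = 2.212%.
At 99.5%, z = 2.576.
VaR = 2.576 × 2.212% = 5.698%; on $12,000,000 that is $683,760.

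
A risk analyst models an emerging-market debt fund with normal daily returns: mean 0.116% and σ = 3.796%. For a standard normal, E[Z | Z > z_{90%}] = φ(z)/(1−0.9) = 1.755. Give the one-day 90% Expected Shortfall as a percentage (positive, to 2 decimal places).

ES = −(0.116%) + 3.796% × 1.755 = 6.546%.

6.55%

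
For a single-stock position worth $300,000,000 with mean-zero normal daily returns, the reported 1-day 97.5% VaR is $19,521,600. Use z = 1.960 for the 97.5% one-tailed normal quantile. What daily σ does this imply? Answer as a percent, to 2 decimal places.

VaR as a fraction: $19,521,600 / $300,000,000 = 6.507%.
σ = VaR / z = 6.507% / 1.960 = 3.320%.

3.32%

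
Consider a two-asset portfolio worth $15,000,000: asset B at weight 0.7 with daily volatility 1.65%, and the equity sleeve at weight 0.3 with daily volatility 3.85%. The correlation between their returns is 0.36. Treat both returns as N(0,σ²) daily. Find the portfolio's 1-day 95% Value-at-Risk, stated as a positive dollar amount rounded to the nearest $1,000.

σ_p² = 0.7²·1.65² + 0.3²·3.85² + 2·0.36·0.7·0.3·1.65·3.85 = 3.6285 (%²).
σ_p = √3.6285 = 1.905%.
At 95%, z = 1.645.
VaR = 1.645 × 1.905% = 3.134%; on $15,000,000 that is $470,100.

$470,000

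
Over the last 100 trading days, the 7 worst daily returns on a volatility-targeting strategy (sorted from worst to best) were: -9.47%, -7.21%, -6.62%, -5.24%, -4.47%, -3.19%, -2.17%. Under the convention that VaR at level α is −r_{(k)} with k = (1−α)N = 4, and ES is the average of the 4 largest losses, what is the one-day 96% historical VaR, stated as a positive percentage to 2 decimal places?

5.24%

k = 4; the 4th lowest return is -5.24%, so VaR = 5.24%.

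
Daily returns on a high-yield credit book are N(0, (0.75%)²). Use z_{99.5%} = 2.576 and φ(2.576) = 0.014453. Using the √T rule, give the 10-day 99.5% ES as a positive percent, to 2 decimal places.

σ_{10d} = 0.75% × √10 = 2.372%.
ES multiplier = φ(z)/(1−α) = 0.014453/0.005 = 2.891.
ES = 2.372% × 2.891 = 6.857%.

6.86%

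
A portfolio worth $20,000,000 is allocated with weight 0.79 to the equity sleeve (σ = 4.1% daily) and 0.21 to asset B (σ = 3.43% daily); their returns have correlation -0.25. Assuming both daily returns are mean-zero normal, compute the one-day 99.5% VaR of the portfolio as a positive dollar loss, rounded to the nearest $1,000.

σ_p² = 0.79²·4.1² + 0.21²·3.43² + 2·-0.25·0.79·0.21·4.1·3.43 = 9.8434 (%²).
σ_p = √9.8434 = 3.137%.
At 99.5%, z = 2.576.
VaR = 2.576 × 3.137% = 8.081%; on $20,000,000 that is $1,616,200.

$1,616,000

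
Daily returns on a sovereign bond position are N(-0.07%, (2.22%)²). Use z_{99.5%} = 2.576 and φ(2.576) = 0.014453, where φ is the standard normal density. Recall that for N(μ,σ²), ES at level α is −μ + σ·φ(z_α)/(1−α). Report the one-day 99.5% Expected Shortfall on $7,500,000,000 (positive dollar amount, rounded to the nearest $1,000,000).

Tail multiplier: φ(z)/(1−α) = 0.014453 / 0.005 = 2.891.
ES = −(-0.07%) + 2.22% × 2.891 = 6.488%.
On $7,500,000,000: 0.06488 × $7,500,000,000 = $486,600,000.

$487,000,000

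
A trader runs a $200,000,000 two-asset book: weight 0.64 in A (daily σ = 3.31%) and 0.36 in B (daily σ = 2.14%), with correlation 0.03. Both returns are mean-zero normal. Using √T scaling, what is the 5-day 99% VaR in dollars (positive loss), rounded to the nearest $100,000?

σ_p = √(0.64²·3.31² + 0.36²·2.14² + 2·0.03·0.64·0.36·3.31·2.14) = 2.276%.
σ_{5d} = 2.276% × √5 = 5.089%.
z(99%) = 2.326.
VaR = 2.326 × 5.089% = 11.837%; on $200,000,000 that is $23,674,000.

$23,700,000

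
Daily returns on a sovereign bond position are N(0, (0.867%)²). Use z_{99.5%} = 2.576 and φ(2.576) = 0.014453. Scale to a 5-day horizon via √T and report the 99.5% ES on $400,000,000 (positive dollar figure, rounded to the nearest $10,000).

σ_{5d} = 0.867% × √5 = 1.939%.
ES multiplier = φ(z)/(1−α) = 0.014453/0.005 = 2.891.
ES = 1.939% × 2.891 = 5.606%; on $400,000,000: $22,424,000.

$22,420,000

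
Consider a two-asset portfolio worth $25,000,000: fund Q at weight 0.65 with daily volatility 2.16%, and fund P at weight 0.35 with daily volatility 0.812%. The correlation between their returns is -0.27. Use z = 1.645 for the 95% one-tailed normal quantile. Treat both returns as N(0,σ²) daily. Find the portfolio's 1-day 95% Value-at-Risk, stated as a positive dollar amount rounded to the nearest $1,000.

σ_p² = 0.65²·2.16² + 0.35²·0.812² + 2·-0.27·0.65·0.35·2.16·0.812 = 1.8365 (%²).
σ_p = √1.8365 = 1.355%.
VaR = 1.645 × 1.355% = 2.229%; on $25,000,000 that is $557,250.

$557,000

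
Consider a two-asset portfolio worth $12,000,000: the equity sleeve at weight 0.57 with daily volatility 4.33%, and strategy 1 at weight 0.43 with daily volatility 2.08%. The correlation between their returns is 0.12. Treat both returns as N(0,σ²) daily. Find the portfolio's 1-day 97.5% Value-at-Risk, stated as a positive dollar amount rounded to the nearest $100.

$640,700

σ_p² = 0.57²·4.33² + 0.43²·2.08² + 2·0.12·0.57·0.43·4.33·2.08 = 7.4213 (%²).
σ_p = √7.4213 = 2.724%.
At 97.5%, z = 1.960.
VaR = 1.960 × 2.724% = 5.339%; on $12,000,000 that is $640,680.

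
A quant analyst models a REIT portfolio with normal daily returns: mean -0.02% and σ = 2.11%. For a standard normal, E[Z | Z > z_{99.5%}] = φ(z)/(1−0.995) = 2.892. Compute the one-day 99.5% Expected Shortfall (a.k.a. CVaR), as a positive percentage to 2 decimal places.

6.12%

ES = −(-0.02%) + 2.11% × 2.892 = 6.122%.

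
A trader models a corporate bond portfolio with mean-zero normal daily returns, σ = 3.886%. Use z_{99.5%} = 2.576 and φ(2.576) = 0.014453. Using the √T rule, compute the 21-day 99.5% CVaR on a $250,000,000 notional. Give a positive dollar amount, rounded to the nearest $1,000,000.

$129,000,000

σ_{21d} = 3.886% × √21 = 17.808%.
ES multiplier = φ(z)/(1−α) = 0.014453/0.005 = 2.891.
ES = 17.808% × 2.891 = 51.483%; on $250,000,000: $128,707,500.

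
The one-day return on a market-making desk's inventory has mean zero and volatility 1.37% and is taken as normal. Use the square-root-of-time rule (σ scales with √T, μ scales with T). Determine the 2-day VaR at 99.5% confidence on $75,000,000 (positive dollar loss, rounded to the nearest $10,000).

$3,740,000

At 99.5%, z = 2.576.
σ_{2d} = 1.37% × √2 = 1.937%.
VaR = 2.576 × 1.937% = 4.990%.
On $75,000,000: 0.04990 × $75,000,000 = $3,742,500.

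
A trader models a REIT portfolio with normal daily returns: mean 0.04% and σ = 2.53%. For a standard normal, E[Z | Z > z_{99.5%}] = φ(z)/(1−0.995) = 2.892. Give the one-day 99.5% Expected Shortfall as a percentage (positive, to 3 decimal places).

7.277%

ES = −(0.04%) + 2.53% × 2.892 = 7.277%.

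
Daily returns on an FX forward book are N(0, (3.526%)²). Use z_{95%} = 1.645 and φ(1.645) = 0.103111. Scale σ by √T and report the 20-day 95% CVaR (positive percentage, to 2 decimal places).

σ_{20d} = 3.526% × √20 = 15.769%.
ES multiplier = φ(z)/(1−α) = 0.103111/0.05 = 2.062.
ES = 15.769% × 2.062 = 32.516%.

32.52%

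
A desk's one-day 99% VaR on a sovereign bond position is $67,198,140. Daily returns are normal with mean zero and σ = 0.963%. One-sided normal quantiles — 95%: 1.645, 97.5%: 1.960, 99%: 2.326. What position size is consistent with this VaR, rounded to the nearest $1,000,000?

VaR as a fraction of value: z·σ = 2.326 × 0.963% = 2.23994%.
Position = $67,198,140 / 0.0223994 = $3,000,000,000.

$3,000,000,000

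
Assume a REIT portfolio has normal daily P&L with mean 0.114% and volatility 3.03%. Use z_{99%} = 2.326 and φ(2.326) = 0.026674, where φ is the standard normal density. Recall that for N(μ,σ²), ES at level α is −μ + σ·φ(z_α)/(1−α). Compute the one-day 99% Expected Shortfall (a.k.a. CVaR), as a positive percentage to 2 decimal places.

7.97%

Tail multiplier: φ(z)/(1−α) = 0.026674 / 0.01 = 2.667.
ES = −(0.114%) + 3.03% × 2.667 = 7.967%.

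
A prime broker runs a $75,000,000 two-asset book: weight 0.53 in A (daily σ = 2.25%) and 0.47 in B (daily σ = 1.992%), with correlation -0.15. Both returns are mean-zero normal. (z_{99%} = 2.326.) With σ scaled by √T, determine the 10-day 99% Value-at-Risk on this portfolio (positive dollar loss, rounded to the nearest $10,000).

σ_p = √(0.53²·2.25² + 0.47²·1.992² + 2·-0.15·0.53·0.47·2.25·1.992) = 1.401%.
σ_{10d} = 1.401% × √10 = 4.430%.
VaR = 2.326 × 4.430% = 10.304%; on $75,000,000 that is $7,728,000.

$7,730,000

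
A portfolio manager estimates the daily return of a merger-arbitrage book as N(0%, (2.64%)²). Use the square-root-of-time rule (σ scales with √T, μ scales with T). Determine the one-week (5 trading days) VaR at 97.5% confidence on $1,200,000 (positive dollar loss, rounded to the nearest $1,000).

$139,000

At 97.5%, z = 1.960.
σ_{5d} = 2.64% × √5 = 5.903%.
VaR = 1.960 × 5.903% = 11.570%.
On $1,200,000: 0.11570 × $1,200,000 = $138,840.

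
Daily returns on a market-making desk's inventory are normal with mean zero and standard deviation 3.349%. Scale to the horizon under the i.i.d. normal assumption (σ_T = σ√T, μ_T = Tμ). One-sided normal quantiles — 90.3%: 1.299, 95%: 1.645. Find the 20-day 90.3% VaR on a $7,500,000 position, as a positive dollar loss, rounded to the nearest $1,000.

σ_{20d} = 3.349% × √20 = 14.977%.
VaR = 1.299 × 14.977% = 19.455%.
On $7,500,000: 0.19455 × $7,500,000 = $1,459,125.

$1,459,000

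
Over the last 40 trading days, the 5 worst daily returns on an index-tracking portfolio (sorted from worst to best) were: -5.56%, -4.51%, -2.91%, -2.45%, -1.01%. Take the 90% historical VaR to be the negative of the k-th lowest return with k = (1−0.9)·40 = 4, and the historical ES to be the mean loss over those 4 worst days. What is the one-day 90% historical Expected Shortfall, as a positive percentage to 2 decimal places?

3.86%

The 4 worst returns sum to -15.43%.
ES = −(-15.43%) / 4 = 3.8575% ≈ 3.86%.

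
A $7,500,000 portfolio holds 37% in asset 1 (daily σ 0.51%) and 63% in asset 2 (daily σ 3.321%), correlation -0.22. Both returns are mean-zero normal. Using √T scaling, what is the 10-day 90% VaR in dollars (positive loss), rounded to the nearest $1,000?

$626,000

σ_p = √(0.37²·0.51² + 0.63²·3.321² + 2·-0.22·0.37·0.63·0.51·3.321) = 2.059%.
σ_{10d} = 2.059% × √10 = 6.511%.
z(90%) = 1.282.
VaR = 1.282 × 6.511% = 8.347%; on $7,500,000 that is $626,025.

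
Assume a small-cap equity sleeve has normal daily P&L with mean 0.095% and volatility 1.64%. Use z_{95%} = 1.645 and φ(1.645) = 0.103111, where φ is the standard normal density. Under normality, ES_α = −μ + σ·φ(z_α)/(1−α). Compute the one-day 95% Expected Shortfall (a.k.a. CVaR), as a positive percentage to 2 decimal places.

3.29%

Tail multiplier: φ(z)/(1−α) = 0.103111 / 0.05 = 2.062.
ES = −(0.095%) + 1.64% × 2.062 = 3.287%.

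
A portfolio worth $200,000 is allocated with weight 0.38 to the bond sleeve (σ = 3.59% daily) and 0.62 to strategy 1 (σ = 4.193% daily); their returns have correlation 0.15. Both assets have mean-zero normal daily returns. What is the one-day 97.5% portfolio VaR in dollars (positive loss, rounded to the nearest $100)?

σ_p² = 0.38²·3.59² + 0.62²·4.193² + 2·0.15·0.38·0.62·3.59·4.193 = 9.6832 (%²).
σ_p = √9.6832 = 3.112%.
At 97.5%, z = 1.960.
VaR = 1.960 × 3.112% = 6.100%; on $200,000 that is $12,200.

$12,200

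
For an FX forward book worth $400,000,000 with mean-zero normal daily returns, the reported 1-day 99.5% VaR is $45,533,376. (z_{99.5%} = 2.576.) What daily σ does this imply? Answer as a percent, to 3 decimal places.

VaR as a fraction: $45,533,376 / $400,000,000 = 11.383%.
σ = VaR / z = 11.383% / 2.576 = 4.419%.

4.419%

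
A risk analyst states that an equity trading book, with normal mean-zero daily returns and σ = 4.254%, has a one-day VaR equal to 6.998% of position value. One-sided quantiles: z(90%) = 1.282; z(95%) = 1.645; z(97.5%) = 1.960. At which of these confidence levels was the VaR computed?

Implied z = VaR/σ = 6.998 / 4.254 = 1.645.
This matches z(95%) = 1.645.

95%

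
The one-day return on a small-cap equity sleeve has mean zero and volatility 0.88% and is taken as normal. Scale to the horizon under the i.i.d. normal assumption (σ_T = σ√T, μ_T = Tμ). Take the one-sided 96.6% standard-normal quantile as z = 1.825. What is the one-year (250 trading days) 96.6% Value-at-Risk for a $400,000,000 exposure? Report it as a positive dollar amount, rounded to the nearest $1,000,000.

σ_{250d} = 0.88% × √250 = 13.914%.
VaR = 1.825 × 13.914% = 25.393%.
On $400,000,000: 0.25393 × $400,000,000 = $101,572,000.

$102,000,000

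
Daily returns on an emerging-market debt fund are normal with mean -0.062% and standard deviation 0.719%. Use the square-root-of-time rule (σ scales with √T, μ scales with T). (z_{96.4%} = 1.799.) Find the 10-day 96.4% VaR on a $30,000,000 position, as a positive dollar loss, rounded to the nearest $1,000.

σ_{10d} = 0.719% × √10 = 2.274%; μ_{10d} = 10 × -0.062% = -0.620%.
VaR = −(-0.620%) + 1.799 × 2.274% = 4.711%.
On $30,000,000: 0.04711 × $30,000,000 = $1,413,300.

$1,413,000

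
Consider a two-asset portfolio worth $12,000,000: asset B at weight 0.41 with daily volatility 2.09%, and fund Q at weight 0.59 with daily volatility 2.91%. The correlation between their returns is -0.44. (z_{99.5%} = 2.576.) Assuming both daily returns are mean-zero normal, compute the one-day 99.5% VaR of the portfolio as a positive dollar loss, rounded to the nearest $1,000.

σ_p² = 0.41²·2.09² + 0.59²·2.91² + 2·-0.44·0.41·0.59·2.09·2.91 = 2.3874 (%²).
σ_p = √2.3874 = 1.545%.
VaR = 2.576 × 1.545% = 3.980%; on $12,000,000 that is $477,600.

$478,000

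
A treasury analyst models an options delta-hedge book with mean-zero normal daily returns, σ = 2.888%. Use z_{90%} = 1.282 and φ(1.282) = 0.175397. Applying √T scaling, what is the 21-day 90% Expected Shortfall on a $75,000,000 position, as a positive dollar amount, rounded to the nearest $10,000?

σ_{21d} = 2.888% × √21 = 13.234%.
ES multiplier = φ(z)/(1−α) = 0.175397/0.1 = 1.754.
ES = 13.234% × 1.754 = 23.212%; on $75,000,000: $17,409,000.

$17,410,000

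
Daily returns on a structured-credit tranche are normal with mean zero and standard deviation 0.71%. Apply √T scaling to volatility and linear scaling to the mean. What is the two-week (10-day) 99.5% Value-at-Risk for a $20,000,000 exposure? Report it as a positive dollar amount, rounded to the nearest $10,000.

$1,160,000

At 99.5%, z = 2.576.
σ_{10d} = 0.71% × √10 = 2.245%.
VaR = 2.576 × 2.245% = 5.783%.
On $20,000,000: 0.05783 × $20,000,000 = $1,156,600.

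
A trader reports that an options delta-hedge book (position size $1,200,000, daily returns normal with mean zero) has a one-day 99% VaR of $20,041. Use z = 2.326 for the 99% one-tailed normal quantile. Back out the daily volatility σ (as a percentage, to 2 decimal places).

VaR as a fraction: $20,041 / $1,200,000 = 1.670%.
σ = VaR / z = 1.670% / 2.326 = 0.718%.

0.72%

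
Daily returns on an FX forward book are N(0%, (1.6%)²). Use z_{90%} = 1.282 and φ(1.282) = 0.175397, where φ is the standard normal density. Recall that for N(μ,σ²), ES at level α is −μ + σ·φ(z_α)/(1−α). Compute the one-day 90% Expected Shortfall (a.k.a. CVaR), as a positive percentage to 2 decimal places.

2.81%

Tail multiplier: φ(z)/(1−α) = 0.175397 / 0.1 = 1.754.
ES = 1.6% × 1.754 = 2.806%.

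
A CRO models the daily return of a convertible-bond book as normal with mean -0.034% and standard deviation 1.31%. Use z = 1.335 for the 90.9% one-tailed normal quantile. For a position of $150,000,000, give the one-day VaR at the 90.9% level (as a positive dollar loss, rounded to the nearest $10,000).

VaR = −μ + z·σ = −(-0.034%) + 1.335 × 1.31% = 1.783%.
On $150,000,000: 0.01783 × $150,000,000 = $2,674,500.

$2,670,000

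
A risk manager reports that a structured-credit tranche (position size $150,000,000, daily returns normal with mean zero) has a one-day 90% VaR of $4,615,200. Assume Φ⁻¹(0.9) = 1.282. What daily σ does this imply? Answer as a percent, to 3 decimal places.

2.400%

VaR as a fraction: $4,615,200 / $150,000,000 = 3.077%.
σ = VaR / z = 3.077% / 1.282 = 2.400%.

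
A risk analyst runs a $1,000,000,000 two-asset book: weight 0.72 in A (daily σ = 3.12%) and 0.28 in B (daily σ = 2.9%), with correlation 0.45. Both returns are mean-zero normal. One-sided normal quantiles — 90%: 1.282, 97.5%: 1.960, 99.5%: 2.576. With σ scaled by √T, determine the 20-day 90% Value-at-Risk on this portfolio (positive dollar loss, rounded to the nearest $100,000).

$155,400,000

σ_p = √(0.72²·3.12² + 0.28²·2.9² + 2·0.45·0.72·0.28·3.12·2.9) = 2.711%.
σ_{20d} = 2.711% × √20 = 12.124%.
VaR = 1.282 × 12.124% = 15.543%; on $1,000,000,000 that is $155,430,000.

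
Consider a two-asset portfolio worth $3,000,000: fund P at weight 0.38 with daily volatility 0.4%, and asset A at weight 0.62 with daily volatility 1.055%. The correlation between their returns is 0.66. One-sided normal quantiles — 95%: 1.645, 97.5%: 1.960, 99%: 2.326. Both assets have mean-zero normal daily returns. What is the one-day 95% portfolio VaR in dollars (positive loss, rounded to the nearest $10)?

σ_p² = 0.38²·0.4² + 0.62²·1.055² + 2·0.66·0.38·0.62·0.4·1.055 = 0.5822 (%²).
σ_p = √0.5822 = 0.763%.
VaR = 1.645 × 0.763% = 1.255%; on $3,000,000 that is $37,650.

$37,650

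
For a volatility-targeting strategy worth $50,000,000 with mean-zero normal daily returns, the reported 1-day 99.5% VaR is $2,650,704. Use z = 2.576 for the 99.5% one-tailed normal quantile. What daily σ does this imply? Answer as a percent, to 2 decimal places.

VaR as a fraction: $2,650,704 / $50,000,000 = 5.301%.
σ = VaR / z = 5.301% / 2.576 = 2.058%.

2.06%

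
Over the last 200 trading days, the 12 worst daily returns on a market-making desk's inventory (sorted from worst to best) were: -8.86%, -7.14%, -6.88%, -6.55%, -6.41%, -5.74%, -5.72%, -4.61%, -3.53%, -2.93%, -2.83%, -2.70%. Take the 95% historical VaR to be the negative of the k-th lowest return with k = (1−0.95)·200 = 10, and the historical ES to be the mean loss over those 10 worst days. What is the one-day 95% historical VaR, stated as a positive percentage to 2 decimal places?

2.93%

k = 10; the 10th lowest return is -2.93%, so VaR = 2.93%.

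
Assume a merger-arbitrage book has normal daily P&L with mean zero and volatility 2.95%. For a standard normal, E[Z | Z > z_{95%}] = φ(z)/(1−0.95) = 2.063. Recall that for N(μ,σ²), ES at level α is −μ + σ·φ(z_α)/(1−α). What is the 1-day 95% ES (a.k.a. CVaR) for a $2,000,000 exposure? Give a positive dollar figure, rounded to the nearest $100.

$121,700

ES = 2.95% × 2.063 = 6.086%.
On $2,000,000: 0.06086 × $2,000,000 = $121,720.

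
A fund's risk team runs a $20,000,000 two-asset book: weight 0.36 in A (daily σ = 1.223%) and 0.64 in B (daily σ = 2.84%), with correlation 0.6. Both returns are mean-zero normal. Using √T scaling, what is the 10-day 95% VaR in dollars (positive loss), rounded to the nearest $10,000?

$2,200,000

σ_p = √(0.36²·1.223² + 0.64²·2.84² + 2·0.6·0.36·0.64·1.223·2.84) = 2.111%.
σ_{10d} = 2.111% × √10 = 6.676%.
z(95%) = 1.645.
VaR = 1.645 × 6.676% = 10.982%; on $20,000,000 that is $2,196,400.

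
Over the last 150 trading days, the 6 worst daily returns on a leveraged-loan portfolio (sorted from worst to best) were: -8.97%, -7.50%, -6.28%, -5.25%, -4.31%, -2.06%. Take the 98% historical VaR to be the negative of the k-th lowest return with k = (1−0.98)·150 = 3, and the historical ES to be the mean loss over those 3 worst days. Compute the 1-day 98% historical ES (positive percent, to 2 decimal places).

The 3 worst returns sum to -22.75%.
ES = −(-22.75%) / 3 = 7.5833…% ≈ 7.58%.

7.58%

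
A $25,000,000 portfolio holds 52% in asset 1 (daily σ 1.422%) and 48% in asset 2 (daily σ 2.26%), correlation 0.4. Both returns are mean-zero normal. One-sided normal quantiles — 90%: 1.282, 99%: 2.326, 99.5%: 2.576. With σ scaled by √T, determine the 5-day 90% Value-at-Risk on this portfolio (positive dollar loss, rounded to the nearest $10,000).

$1,100,000

σ_p = √(0.52²·1.422² + 0.48²·2.26² + 2·0.4·0.52·0.48·1.422·2.26) = 1.538%.
σ_{5d} = 1.538% × √5 = 3.439%.
VaR = 1.282 × 3.439% = 4.409%; on $25,000,000 that is $1,102,250.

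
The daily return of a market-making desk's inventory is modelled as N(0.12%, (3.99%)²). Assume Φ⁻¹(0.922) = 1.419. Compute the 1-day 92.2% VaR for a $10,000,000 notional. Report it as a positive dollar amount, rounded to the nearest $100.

$554,200

VaR = −μ + z·σ = −(0.12%) + 1.419 × 3.99% = 5.542%.
On $10,000,000: 0.05542 × $10,000,000 = $554,200.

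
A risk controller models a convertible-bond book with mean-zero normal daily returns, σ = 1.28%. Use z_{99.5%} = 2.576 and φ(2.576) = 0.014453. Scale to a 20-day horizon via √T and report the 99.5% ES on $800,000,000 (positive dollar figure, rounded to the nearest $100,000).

σ_{20d} = 1.28% × √20 = 5.724%.
ES multiplier = φ(z)/(1−α) = 0.014453/0.005 = 2.891.
ES = 5.724% × 2.891 = 16.548%; on $800,000,000: $132,384,000.

$132,400,000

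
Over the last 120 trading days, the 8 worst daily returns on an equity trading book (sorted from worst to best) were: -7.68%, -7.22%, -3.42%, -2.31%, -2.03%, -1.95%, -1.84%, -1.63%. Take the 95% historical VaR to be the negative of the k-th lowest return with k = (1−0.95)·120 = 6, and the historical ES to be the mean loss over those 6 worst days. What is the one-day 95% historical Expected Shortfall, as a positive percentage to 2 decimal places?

4.10%

The 6 worst returns sum to -24.61%.
ES = −(-24.61%) / 6 = 4.1016…% ≈ 4.10%.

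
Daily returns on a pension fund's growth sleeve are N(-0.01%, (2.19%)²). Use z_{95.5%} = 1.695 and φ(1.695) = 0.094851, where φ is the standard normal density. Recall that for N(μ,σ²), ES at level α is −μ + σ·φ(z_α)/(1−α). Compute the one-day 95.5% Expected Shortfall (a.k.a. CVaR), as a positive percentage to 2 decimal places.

Tail multiplier: φ(z)/(1−α) = 0.094851 / 0.045 = 2.108.
ES = −(-0.01%) + 2.19% × 2.108 = 4.627%.

4.63%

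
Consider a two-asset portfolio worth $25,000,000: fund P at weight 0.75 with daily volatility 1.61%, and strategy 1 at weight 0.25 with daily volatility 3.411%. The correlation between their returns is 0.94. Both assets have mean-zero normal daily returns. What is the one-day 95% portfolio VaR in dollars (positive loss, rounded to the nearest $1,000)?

$835,000

σ_p² = 0.75²·1.61² + 0.25²·3.411² + 2·0.94·0.75·0.25·1.61·3.411 = 4.1211 (%²).
σ_p = √4.1211 = 2.030%.
At 95%, z = 1.645.
VaR = 1.645 × 2.030% = 3.339%; on $25,000,000 that is $834,750.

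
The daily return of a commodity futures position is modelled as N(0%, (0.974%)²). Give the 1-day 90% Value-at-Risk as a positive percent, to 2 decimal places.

1.25%

At 90% one-sided, z = 1.282.
VaR = z·σ = 1.282 × 0.974% = 1.249%.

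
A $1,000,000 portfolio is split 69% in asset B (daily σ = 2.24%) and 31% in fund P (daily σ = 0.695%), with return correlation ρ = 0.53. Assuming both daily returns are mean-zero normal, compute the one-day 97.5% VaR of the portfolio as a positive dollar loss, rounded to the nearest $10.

$32,730

σ_p² = 0.69²·2.24² + 0.31²·0.695² + 2·0.53·0.69·0.31·2.24·0.695 = 2.7883 (%²).
σ_p = √2.7883 = 1.670%.
At 97.5%, z = 1.960.
VaR = 1.960 × 1.670% = 3.273%; on $1,000,000 that is $32,730.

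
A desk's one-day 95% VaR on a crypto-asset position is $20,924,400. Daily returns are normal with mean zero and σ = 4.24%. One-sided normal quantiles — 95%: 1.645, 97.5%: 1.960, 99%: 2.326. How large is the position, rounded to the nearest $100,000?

VaR as a fraction of value: z·σ = 1.645 × 4.24% = 6.9748%.
Position = $20,924,400 / 0.069748 = $300,000,000.

$300,000,000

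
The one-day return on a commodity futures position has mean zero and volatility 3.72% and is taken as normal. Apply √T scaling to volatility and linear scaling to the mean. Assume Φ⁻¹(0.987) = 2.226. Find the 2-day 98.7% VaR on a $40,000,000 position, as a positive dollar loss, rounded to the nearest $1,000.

σ_{2d} = 3.72% × √2 = 5.261%.
VaR = 2.226 × 5.261% = 11.711%.
On $40,000,000: 0.11711 × $40,000,000 = $4,684,400.

$4,684,000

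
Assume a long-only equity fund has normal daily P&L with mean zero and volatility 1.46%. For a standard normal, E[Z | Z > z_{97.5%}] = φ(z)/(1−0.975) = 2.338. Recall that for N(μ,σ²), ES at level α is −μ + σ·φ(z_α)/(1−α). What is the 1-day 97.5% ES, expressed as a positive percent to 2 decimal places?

ES = 1.46% × 2.338 = 3.413%.

3.41%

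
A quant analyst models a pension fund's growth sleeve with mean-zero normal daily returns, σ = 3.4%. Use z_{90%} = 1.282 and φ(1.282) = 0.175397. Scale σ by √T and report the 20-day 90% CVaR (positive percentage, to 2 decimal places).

26.67%

σ_{20d} = 3.4% × √20 = 15.205%.
ES multiplier = φ(z)/(1−α) = 0.175397/0.1 = 1.754.
ES = 15.205% × 1.754 = 26.670%.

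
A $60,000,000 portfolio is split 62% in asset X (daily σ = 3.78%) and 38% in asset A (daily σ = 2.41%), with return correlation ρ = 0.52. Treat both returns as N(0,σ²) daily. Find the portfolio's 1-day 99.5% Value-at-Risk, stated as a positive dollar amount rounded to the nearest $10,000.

$4,520,000

σ_p² = 0.62²·3.78² + 0.38²·2.41² + 2·0.52·0.62·0.38·3.78·2.41 = 8.5633 (%²).
σ_p = √8.5633 = 2.926%.
At 99.5%, z = 2.576.
VaR = 2.576 × 2.926% = 7.537%; on $60,000,000 that is $4,522,200.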